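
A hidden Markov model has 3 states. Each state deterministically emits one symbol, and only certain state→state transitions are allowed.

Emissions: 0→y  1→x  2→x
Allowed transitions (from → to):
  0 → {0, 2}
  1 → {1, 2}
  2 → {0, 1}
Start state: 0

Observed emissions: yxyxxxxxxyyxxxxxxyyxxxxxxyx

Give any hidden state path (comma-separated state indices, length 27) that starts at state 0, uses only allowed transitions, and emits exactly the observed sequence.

  pos 0: y in {0}, choose 0; start
  pos 1: x in {1,2}, choose 2; 0->2 ok
  pos 2: y in {0}, choose 0; 2->0 ok
  pos 3: x in {1,2}, choose 2; 0->2 ok
  pos 4: x in {1,2}, choose 1; 2->1 ok
  pos 5: x in {1,2}, choose 1; 1->1 ok
  pos 6: x in {1,2}, choose 2; 1->2 ok
  pos 7: x in {1,2}, choose 1; 2->1 ok
  pos 8: x in {1,2}, choose 2; 1->2 ok
  pos 9: y in {0}, choose 0; 2->0 ok
  pos 10: y in {0}, choose 0; 0->0 ok
  pos 11: x in {1,2}, choose 2; 0->2 ok
  pos 12: x in {1,2}, choose 1; 2->1 ok
  pos 13: x in {1,2}, choose 1; 1->1 ok
  pos 14: x in {1,2}, choose 2; 1->2 ok
  pos 15: x in {1,2}, choose 1; 2->1 ok
  pos 16: x in {1,2}, choose 2; 1->2 ok
  pos 17: y in {0}, choose 0; 2->0 ok
  pos 18: y in {0}, choose 0; 0->0 ok
  pos 19: x in {1,2}, choose 2; 0->2 ok
  pos 20: x in {1,2}, choose 1; 2->1 ok
  pos 21: x in {1,2}, choose 1; 1->1 ok
  pos 22: x in {1,2}, choose 2; 1->2 ok
  pos 23: x in {1,2}, choose 1; 2->1 ok
  pos 24: x in {1,2}, choose 2; 1->2 ok
  pos 25: y in {0}, choose 0; 2->0 ok
  pos 26: x in {1,2}, choose 2; 0->2 ok

0,2,0,2,1,1,2,1,2,0,0,2,1,1,2,1,2,0,0,2,1,1,2,1,2,0,2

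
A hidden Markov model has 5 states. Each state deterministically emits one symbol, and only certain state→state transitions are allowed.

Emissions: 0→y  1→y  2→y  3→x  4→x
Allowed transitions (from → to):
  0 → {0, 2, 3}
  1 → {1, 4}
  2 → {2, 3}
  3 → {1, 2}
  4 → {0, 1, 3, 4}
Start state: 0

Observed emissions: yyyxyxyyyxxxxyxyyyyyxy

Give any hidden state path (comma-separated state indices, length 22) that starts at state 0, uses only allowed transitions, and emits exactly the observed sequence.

0,2,2,3,2,3,1,1,1,4,4,4,4,0,3,1,1,1,1,1,4,0

  0: obs=y cand={0,1,2} pick 0 [start]
  1: obs=y cand={0,1,2} pick 2 [0->2 ok]
  2: obs=y cand={0,1,2} pick 2 [2->2 ok]
  3: obs=x cand={3,4} pick 3 [2->3 ok]
  4: obs=y cand={0,1,2} pick 2 [3->2 ok]
  5: obs=x cand={3,4} pick 3 [2->3 ok]
  6: obs=y cand={0,1,2} pick 1 [3->1 ok]
  7: obs=y cand={0,1,2} pick 1 [1->1 ok]
  8: obs=y cand={0,1,2} pick 1 [1->1 ok]
  9: obs=x cand={3,4} pick 4 [1->4 ok]
  10: obs=x cand={3,4} pick 4 [4->4 ok]
  11: obs=x cand={3,4} pick 4 [4->4 ok]
  12: obs=x cand={3,4} pick 4 [4->4 ok]
  13: obs=y cand={0,1,2} pick 0 [4->0 ok]
  14: obs=x cand={3,4} pick 3 [0->3 ok]
  15: obs=y cand={0,1,2} pick 1 [3->1 ok]
  16: obs=y cand={0,1,2} pick 1 [1->1 ok]
  17: obs=y cand={0,1,2} pick 1 [1->1 ok]
  18: obs=y cand={0,1,2} pick 1 [1->1 ok]
  19: obs=y cand={0,1,2} pick 1 [1->1 ok]
  20: obs=x cand={3,4} pick 4 [1->4 ok]
  21: obs=y cand={0,1,2} pick 0 [4->0 ok]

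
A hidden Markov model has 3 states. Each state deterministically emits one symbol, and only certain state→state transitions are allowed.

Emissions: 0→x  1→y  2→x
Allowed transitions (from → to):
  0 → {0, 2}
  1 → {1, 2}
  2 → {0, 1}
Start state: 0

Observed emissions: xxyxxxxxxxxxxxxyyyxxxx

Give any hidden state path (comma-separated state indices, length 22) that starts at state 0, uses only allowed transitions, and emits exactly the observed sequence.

  t0 'x' -> {0,2}, take 0 (start)
  t1 'x' -> {0,2}, take 2 (0->2 ok)
  t2 'y' -> {1}, take 1 (2->1 ok)
  t3 'x' -> {0,2}, take 2 (1->2 ok)
  t4 'x' -> {0,2}, take 0 (2->0 ok)
  t5 'x' -> {0,2}, take 0 (0->0 ok)
  t6 'x' -> {0,2}, take 0 (0->0 ok)
  t7 'x' -> {0,2}, take 2 (0->2 ok)
  t8 'x' -> {0,2}, take 0 (2->0 ok)
  t9 'x' -> {0,2}, take 2 (0->2 ok)
  t10 'x' -> {0,2}, take 0 (2->0 ok)
  t11 'x' -> {0,2}, take 0 (0->0 ok)
  t12 'x' -> {0,2}, take 2 (0->2 ok)
  t13 'x' -> {0,2}, take 0 (2->0 ok)
  t14 'x' -> {0,2}, take 2 (0->2 ok)
  t15 'y' -> {1}, take 1 (2->1 ok)
  t16 'y' -> {1}, take 1 (1->1 ok)
  t17 'y' -> {1}, take 1 (1->1 ok)
  t18 'x' -> {0,2}, take 2 (1->2 ok)
  t19 'x' -> {0,2}, take 0 (2->0 ok)
  t20 'x' -> {0,2}, take 2 (0->2 ok)
  t21 'x' -> {0,2}, take 0 (2->0 ok)

0,2,1,2,0,0,0,2,0,2,0,0,2,0,2,1,1,1,2,0,2,0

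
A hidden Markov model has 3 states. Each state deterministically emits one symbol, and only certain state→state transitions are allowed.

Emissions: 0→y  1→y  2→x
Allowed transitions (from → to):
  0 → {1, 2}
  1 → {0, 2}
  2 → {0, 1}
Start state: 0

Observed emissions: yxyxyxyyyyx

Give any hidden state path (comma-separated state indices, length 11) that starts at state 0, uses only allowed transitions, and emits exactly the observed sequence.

  [0] y  {0,1}  => 0  start
  [1] x  {2}  => 2  0->2 ok
  [2] y  {0,1}  => 0  2->0 ok
  [3] x  {2}  => 2  0->2 ok
  [4] y  {0,1}  => 0  2->0 ok
  [5] x  {2}  => 2  0->2 ok
  [6] y  {0,1}  => 0  2->0 ok
  [7] y  {0,1}  => 1  0->1 ok
  [8] y  {0,1}  => 0  1->0 ok
  [9] y  {0,1}  => 1  0->1 ok
  [10] x  {2}  => 2  1->2 ok

0,2,0,2,0,2,0,1,0,1,2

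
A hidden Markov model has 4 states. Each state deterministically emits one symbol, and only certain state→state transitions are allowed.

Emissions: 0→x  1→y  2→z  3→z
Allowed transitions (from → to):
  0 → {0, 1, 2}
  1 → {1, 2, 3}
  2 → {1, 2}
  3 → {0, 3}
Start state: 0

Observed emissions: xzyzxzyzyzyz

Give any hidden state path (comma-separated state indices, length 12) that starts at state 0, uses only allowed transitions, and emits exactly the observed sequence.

0,2,1,3,0,2,1,2,1,2,1,3

  [0] x  {0}  => 0  start
  [1] z  {2,3}  => 2  0->2 ok
  [2] y  {1}  => 1  2->1 ok
  [3] z  {2,3}  => 3  1->3 ok
  [4] x  {0}  => 0  3->0 ok
  [5] z  {2,3}  => 2  0->2 ok
  [6] y  {1}  => 1  2->1 ok
  [7] z  {2,3}  => 2  1->2 ok
  [8] y  {1}  => 1  2->1 ok
  [9] z  {2,3}  => 2  1->2 ok
  [10] y  {1}  => 1  2->1 ok
  [11] z  {2,3}  => 3  1->3 ok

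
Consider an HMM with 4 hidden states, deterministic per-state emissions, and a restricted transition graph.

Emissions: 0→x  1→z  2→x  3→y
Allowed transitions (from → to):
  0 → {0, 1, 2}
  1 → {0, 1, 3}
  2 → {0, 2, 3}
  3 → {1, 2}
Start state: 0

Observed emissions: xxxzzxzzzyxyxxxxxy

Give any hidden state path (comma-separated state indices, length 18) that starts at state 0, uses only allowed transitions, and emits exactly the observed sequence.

0,0,0,1,1,0,1,1,1,3,2,3,2,2,2,2,2,3

  t0 'x' -> {0,2}, take 0 (start)
  t1 'x' -> {0,2}, take 0 (0->0 ok)
  t2 'x' -> {0,2}, take 0 (0->0 ok)
  t3 'z' -> {1}, take 1 (0->1 ok)
  t4 'z' -> {1}, take 1 (1->1 ok)
  t5 'x' -> {0,2}, take 0 (1->0 ok)
  t6 'z' -> {1}, take 1 (0->1 ok)
  t7 'z' -> {1}, take 1 (1->1 ok)
  t8 'z' -> {1}, take 1 (1->1 ok)
  t9 'y' -> {3}, take 3 (1->3 ok)
  t10 'x' -> {0,2}, take 2 (3->2 ok)
  t11 'y' -> {3}, take 3 (2->3 ok)
  t12 'x' -> {0,2}, take 2 (3->2 ok)
  t13 'x' -> {0,2}, take 2 (2->2 ok)
  t14 'x' -> {0,2}, take 2 (2->2 ok)
  t15 'x' -> {0,2}, take 2 (2->2 ok)
  t16 'x' -> {0,2}, take 2 (2->2 ok)
  t17 'y' -> {3}, take 3 (2->3 ok)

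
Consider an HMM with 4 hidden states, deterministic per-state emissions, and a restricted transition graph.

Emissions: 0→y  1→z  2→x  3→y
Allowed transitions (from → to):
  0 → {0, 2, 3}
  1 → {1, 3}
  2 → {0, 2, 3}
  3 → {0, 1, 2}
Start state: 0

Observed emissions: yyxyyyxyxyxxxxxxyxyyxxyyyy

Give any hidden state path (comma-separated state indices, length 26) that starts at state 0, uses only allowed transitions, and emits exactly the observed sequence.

  pos 0: y in {0,3}, choose 0; start
  pos 1: y in {0,3}, choose 3; 0->3 ok
  pos 2: x in {2}, choose 2; 3->2 ok
  pos 3: y in {0,3}, choose 0; 2->0 ok
  pos 4: y in {0,3}, choose 0; 0->0 ok
  pos 5: y in {0,3}, choose 0; 0->0 ok
  pos 6: x in {2}, choose 2; 0->2 ok
  pos 7: y in {0,3}, choose 3; 2->3 ok
  pos 8: x in {2}, choose 2; 3->2 ok
  pos 9: y in {0,3}, choose 3; 2->3 ok
  pos 10: x in {2}, choose 2; 3->2 ok
  pos 11: x in {2}, choose 2; 2->2 ok
  pos 12: x in {2}, choose 2; 2->2 ok
  pos 13: x in {2}, choose 2; 2->2 ok
  pos 14: x in {2}, choose 2; 2->2 ok
  pos 15: x in {2}, choose 2; 2->2 ok
  pos 16: y in {0,3}, choose 3; 2->3 ok
  pos 17: x in {2}, choose 2; 3->2 ok
  pos 18: y in {0,3}, choose 0; 2->0 ok
  pos 19: y in {0,3}, choose 0; 0->0 ok
  pos 20: x in {2}, choose 2; 0->2 ok
  pos 21: x in {2}, choose 2; 2->2 ok
  pos 22: y in {0,3}, choose 0; 2->0 ok
  pos 23: y in {0,3}, choose 0; 0->0 ok
  pos 24: y in {0,3}, choose 3; 0->3 ok
  pos 25: y in {0,3}, choose 0; 3->0 ok

0,3,2,0,0,0,2,3,2,3,2,2,2,2,2,2,3,2,0,0,2,2,0,0,3,0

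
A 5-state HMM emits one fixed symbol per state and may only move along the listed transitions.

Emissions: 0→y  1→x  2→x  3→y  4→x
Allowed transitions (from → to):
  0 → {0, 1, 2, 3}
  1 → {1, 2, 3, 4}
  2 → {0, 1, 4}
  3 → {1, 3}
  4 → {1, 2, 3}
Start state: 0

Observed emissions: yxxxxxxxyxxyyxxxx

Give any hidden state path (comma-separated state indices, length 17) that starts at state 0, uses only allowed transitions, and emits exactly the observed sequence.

0,2,1,2,1,4,2,4,3,1,2,0,3,1,1,2,1

  pos 0: y in {0,3}, choose 0; start
  pos 1: x in {1,2,4}, choose 2; 0->2 ok
  pos 2: x in {1,2,4}, choose 1; 2->1 ok
  pos 3: x in {1,2,4}, choose 2; 1->2 ok
  pos 4: x in {1,2,4}, choose 1; 2->1 ok
  pos 5: x in {1,2,4}, choose 4; 1->4 ok
  pos 6: x in {1,2,4}, choose 2; 4->2 ok
  pos 7: x in {1,2,4}, choose 4; 2->4 ok
  pos 8: y in {0,3}, choose 3; 4->3 ok
  pos 9: x in {1,2,4}, choose 1; 3->1 ok
  pos 10: x in {1,2,4}, choose 2; 1->2 ok
  pos 11: y in {0,3}, choose 0; 2->0 ok
  pos 12: y in {0,3}, choose 3; 0->3 ok
  pos 13: x in {1,2,4}, choose 1; 3->1 ok
  pos 14: x in {1,2,4}, choose 1; 1->1 ok
  pos 15: x in {1,2,4}, choose 2; 1->2 ok
  pos 16: x in {1,2,4}, choose 1; 2->1 ok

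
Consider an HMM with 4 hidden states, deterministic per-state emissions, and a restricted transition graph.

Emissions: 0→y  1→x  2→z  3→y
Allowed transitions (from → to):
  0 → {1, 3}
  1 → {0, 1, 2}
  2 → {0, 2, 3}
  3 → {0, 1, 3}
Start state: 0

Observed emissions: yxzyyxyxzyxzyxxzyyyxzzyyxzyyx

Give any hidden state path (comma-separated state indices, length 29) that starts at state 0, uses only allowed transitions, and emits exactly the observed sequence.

0,1,2,3,0,1,0,1,2,0,1,2,0,1,1,2,0,3,0,1,2,2,3,0,1,2,3,0,1

  pos 0: y in {0,3}, choose 0; start
  pos 1: x in {1}, choose 1; 0->1 ok
  pos 2: z in {2}, choose 2; 1->2 ok
  pos 3: y in {0,3}, choose 3; 2->3 ok
  pos 4: y in {0,3}, choose 0; 3->0 ok
  pos 5: x in {1}, choose 1; 0->1 ok
  pos 6: y in {0,3}, choose 0; 1->0 ok
  pos 7: x in {1}, choose 1; 0->1 ok
  pos 8: z in {2}, choose 2; 1->2 ok
  pos 9: y in {0,3}, choose 0; 2->0 ok
  pos 10: x in {1}, choose 1; 0->1 ok
  pos 11: z in {2}, choose 2; 1->2 ok
  pos 12: y in {0,3}, choose 0; 2->0 ok
  pos 13: x in {1}, choose 1; 0->1 ok
  pos 14: x in {1}, choose 1; 1->1 ok
  pos 15: z in {2}, choose 2; 1->2 ok
  pos 16: y in {0,3}, choose 0; 2->0 ok
  pos 17: y in {0,3}, choose 3; 0->3 ok
  pos 18: y in {0,3}, choose 0; 3->0 ok
  pos 19: x in {1}, choose 1; 0->1 ok
  pos 20: z in {2}, choose 2; 1->2 ok
  pos 21: z in {2}, choose 2; 2->2 ok
  pos 22: y in {0,3}, choose 3; 2->3 ok
  pos 23: y in {0,3}, choose 0; 3->0 ok
  pos 24: x in {1}, choose 1; 0->1 ok
  pos 25: z in {2}, choose 2; 1->2 ok
  pos 26: y in {0,3}, choose 3; 2->3 ok
  pos 27: y in {0,3}, choose 0; 3->0 ok
  pos 28: x in {1}, choose 1; 0->1 ok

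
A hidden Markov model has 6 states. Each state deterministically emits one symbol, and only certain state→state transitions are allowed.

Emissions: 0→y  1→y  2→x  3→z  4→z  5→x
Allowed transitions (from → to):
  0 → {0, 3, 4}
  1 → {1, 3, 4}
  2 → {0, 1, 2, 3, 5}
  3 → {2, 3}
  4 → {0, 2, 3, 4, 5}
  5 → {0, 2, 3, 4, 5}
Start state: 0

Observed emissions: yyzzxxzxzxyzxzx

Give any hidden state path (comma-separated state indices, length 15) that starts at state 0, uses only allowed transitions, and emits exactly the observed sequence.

0,0,4,4,5,5,4,5,4,5,0,4,2,3,2

  t0 'y' -> {0,1}, take 0 (start)
  t1 'y' -> {0,1}, take 0 (0->0 ok)
  t2 'z' -> {3,4}, take 4 (0->4 ok)
  t3 'z' -> {3,4}, take 4 (4->4 ok)
  t4 'x' -> {2,5}, take 5 (4->5 ok)
  t5 'x' -> {2,5}, take 5 (5->5 ok)
  t6 'z' -> {3,4}, take 4 (5->4 ok)
  t7 'x' -> {2,5}, take 5 (4->5 ok)
  t8 'z' -> {3,4}, take 4 (5->4 ok)
  t9 'x' -> {2,5}, take 5 (4->5 ok)
  t10 'y' -> {0,1}, take 0 (5->0 ok)
  t11 'z' -> {3,4}, take 4 (0->4 ok)
  t12 'x' -> {2,5}, take 2 (4->2 ok)
  t13 'z' -> {3,4}, take 3 (2->3 ok)
  t14 'x' -> {2,5}, take 2 (3->2 ok)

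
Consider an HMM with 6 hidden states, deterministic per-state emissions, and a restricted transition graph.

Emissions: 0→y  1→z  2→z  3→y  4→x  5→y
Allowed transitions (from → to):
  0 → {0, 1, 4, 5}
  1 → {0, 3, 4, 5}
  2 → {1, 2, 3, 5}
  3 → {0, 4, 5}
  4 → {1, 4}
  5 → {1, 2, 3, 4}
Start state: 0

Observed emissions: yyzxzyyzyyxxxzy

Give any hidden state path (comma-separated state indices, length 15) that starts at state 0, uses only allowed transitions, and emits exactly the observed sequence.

  [0] y  {0,3,5}  => 0  start
  [1] y  {0,3,5}  => 5  0->5 ok
  [2] z  {1,2}  => 1  5->1 ok
  [3] x  {4}  => 4  1->4 ok
  [4] z  {1,2}  => 1  4->1 ok
  [5] y  {0,3,5}  => 0  1->0 ok
  [6] y  {0,3,5}  => 5  0->5 ok
  [7] z  {1,2}  => 2  5->2 ok
  [8] y  {0,3,5}  => 5  2->5 ok
  [9] y  {0,3,5}  => 3  5->3 ok
  [10] x  {4}  => 4  3->4 ok
  [11] x  {4}  => 4  4->4 ok
  [12] x  {4}  => 4  4->4 ok
  [13] z  {1,2}  => 1  4->1 ok
  [14] y  {0,3,5}  => 3  1->3 ok

0,5,1,4,1,0,5,2,5,3,4,4,4,1,3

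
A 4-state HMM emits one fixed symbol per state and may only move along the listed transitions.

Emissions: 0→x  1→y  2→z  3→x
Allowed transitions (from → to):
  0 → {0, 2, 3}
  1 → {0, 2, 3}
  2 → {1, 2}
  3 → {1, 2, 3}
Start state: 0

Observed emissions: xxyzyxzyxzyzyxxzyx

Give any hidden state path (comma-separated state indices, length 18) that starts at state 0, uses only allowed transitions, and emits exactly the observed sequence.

0,3,1,2,1,3,2,1,0,2,1,2,1,0,0,2,1,3

  pos 0: x in {0,3}, choose 0; start
  pos 1: x in {0,3}, choose 3; 0->3 ok
  pos 2: y in {1}, choose 1; 3->1 ok
  pos 3: z in {2}, choose 2; 1->2 ok
  pos 4: y in {1}, choose 1; 2->1 ok
  pos 5: x in {0,3}, choose 3; 1->3 ok
  pos 6: z in {2}, choose 2; 3->2 ok
  pos 7: y in {1}, choose 1; 2->1 ok
  pos 8: x in {0,3}, choose 0; 1->0 ok
  pos 9: z in {2}, choose 2; 0->2 ok
  pos 10: y in {1}, choose 1; 2->1 ok
  pos 11: z in {2}, choose 2; 1->2 ok
  pos 12: y in {1}, choose 1; 2->1 ok
  pos 13: x in {0,3}, choose 0; 1->0 ok
  pos 14: x in {0,3}, choose 0; 0->0 ok
  pos 15: z in {2}, choose 2; 0->2 ok
  pos 16: y in {1}, choose 1; 2->1 ok
  pos 17: x in {0,3}, choose 3; 1->3 ok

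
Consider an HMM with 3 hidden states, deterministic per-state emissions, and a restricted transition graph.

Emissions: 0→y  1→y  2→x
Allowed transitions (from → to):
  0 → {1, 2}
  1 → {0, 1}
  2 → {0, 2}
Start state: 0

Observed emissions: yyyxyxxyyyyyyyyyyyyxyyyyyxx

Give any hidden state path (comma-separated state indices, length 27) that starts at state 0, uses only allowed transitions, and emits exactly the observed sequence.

0,1,0,2,0,2,2,0,1,1,1,1,1,1,0,1,0,1,0,2,0,1,0,1,0,2,2

  t0 'y' -> {0,1}, take 0 (start)
  t1 'y' -> {0,1}, take 1 (0->1 ok)
  t2 'y' -> {0,1}, take 0 (1->0 ok)
  t3 'x' -> {2}, take 2 (0->2 ok)
  t4 'y' -> {0,1}, take 0 (2->0 ok)
  t5 'x' -> {2}, take 2 (0->2 ok)
  t6 'x' -> {2}, take 2 (2->2 ok)
  t7 'y' -> {0,1}, take 0 (2->0 ok)
  t8 'y' -> {0,1}, take 1 (0->1 ok)
  t9 'y' -> {0,1}, take 1 (1->1 ok)
  t10 'y' -> {0,1}, take 1 (1->1 ok)
  t11 'y' -> {0,1}, take 1 (1->1 ok)
  t12 'y' -> {0,1}, take 1 (1->1 ok)
  t13 'y' -> {0,1}, take 1 (1->1 ok)
  t14 'y' -> {0,1}, take 0 (1->0 ok)
  t15 'y' -> {0,1}, take 1 (0->1 ok)
  t16 'y' -> {0,1}, take 0 (1->0 ok)
  t17 'y' -> {0,1}, take 1 (0->1 ok)
  t18 'y' -> {0,1}, take 0 (1->0 ok)
  t19 'x' -> {2}, take 2 (0->2 ok)
  t20 'y' -> {0,1}, take 0 (2->0 ok)
  t21 'y' -> {0,1}, take 1 (0->1 ok)
  t22 'y' -> {0,1}, take 0 (1->0 ok)
  t23 'y' -> {0,1}, take 1 (0->1 ok)
  t24 'y' -> {0,1}, take 0 (1->0 ok)
  t25 'x' -> {2}, take 2 (0->2 ok)
  t26 'x' -> {2}, take 2 (2->2 ok)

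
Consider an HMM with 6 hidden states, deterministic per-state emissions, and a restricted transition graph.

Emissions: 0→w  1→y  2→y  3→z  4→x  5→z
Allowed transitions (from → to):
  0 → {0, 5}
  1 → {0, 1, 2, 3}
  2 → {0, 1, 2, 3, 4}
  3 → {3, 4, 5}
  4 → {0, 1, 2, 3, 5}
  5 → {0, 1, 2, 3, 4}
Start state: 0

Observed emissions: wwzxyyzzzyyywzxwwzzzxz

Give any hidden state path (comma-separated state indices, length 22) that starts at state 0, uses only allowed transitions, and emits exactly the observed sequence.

  [0] w  {0}  => 0  start
  [1] w  {0}  => 0  0->0 ok
  [2] z  {3,5}  => 5  0->5 ok
  [3] x  {4}  => 4  5->4 ok
  [4] y  {1,2}  => 1  4->1 ok
  [5] y  {1,2}  => 2  1->2 ok
  [6] z  {3,5}  => 3  2->3 ok
  [7] z  {3,5}  => 3  3->3 ok
  [8] z  {3,5}  => 5  3->5 ok
  [9] y  {1,2}  => 2  5->2 ok
  [10] y  {1,2}  => 1  2->1 ok
  [11] y  {1,2}  => 2  1->2 ok
  [12] w  {0}  => 0  2->0 ok
  [13] z  {3,5}  => 5  0->5 ok
  [14] x  {4}  => 4  5->4 ok
  [15] w  {0}  => 0  4->0 ok
  [16] w  {0}  => 0  0->0 ok
  [17] z  {3,5}  => 5  0->5 ok
  [18] z  {3,5}  => 3  5->3 ok
  [19] z  {3,5}  => 5  3->5 ok
  [20] x  {4}  => 4  5->4 ok
  [21] z  {3,5}  => 3  4->3 ok

0,0,5,4,1,2,3,3,5,2,1,2,0,5,4,0,0,5,3,5,4,3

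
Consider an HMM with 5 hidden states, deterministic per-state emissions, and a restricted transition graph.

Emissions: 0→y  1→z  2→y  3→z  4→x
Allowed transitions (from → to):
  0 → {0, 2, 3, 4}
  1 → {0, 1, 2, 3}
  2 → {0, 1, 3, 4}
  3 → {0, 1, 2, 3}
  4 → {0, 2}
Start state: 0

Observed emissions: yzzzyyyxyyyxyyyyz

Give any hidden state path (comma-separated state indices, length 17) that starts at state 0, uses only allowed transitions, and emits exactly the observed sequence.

0,3,3,3,2,0,2,4,0,0,0,4,0,0,2,0,3

  t0 'y' -> {0,2}, take 0 (start)
  t1 'z' -> {1,3}, take 3 (0->3 ok)
  t2 'z' -> {1,3}, take 3 (3->3 ok)
  t3 'z' -> {1,3}, take 3 (3->3 ok)
  t4 'y' -> {0,2}, take 2 (3->2 ok)
  t5 'y' -> {0,2}, take 0 (2->0 ok)
  t6 'y' -> {0,2}, take 2 (0->2 ok)
  t7 'x' -> {4}, take 4 (2->4 ok)
  t8 'y' -> {0,2}, take 0 (4->0 ok)
  t9 'y' -> {0,2}, take 0 (0->0 ok)
  t10 'y' -> {0,2}, take 0 (0->0 ok)
  t11 'x' -> {4}, take 4 (0->4 ok)
  t12 'y' -> {0,2}, take 0 (4->0 ok)
  t13 'y' -> {0,2}, take 0 (0->0 ok)
  t14 'y' -> {0,2}, take 2 (0->2 ok)
  t15 'y' -> {0,2}, take 0 (2->0 ok)
  t16 'z' -> {1,3}, take 3 (0->3 ok)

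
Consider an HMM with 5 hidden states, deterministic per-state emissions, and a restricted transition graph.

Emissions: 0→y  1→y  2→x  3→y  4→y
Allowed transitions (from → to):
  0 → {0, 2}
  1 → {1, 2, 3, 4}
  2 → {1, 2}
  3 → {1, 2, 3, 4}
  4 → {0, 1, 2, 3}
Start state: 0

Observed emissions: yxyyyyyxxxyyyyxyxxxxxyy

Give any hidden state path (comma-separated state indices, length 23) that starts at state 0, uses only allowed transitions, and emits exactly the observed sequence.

0,2,1,1,4,0,0,2,2,2,1,1,4,1,2,1,2,2,2,2,2,1,3

  t0 'y' -> {0,1,3,4}, take 0 (start)
  t1 'x' -> {2}, take 2 (0->2 ok)
  t2 'y' -> {0,1,3,4}, take 1 (2->1 ok)
  t3 'y' -> {0,1,3,4}, take 1 (1->1 ok)
  t4 'y' -> {0,1,3,4}, take 4 (1->4 ok)
  t5 'y' -> {0,1,3,4}, take 0 (4->0 ok)
  t6 'y' -> {0,1,3,4}, take 0 (0->0 ok)
  t7 'x' -> {2}, take 2 (0->2 ok)
  t8 'x' -> {2}, take 2 (2->2 ok)
  t9 'x' -> {2}, take 2 (2->2 ok)
  t10 'y' -> {0,1,3,4}, take 1 (2->1 ok)
  t11 'y' -> {0,1,3,4}, take 1 (1->1 ok)
  t12 'y' -> {0,1,3,4}, take 4 (1->4 ok)
  t13 'y' -> {0,1,3,4}, take 1 (4->1 ok)
  t14 'x' -> {2}, take 2 (1->2 ok)
  t15 'y' -> {0,1,3,4}, take 1 (2->1 ok)
  t16 'x' -> {2}, take 2 (1->2 ok)
  t17 'x' -> {2}, take 2 (2->2 ok)
  t18 'x' -> {2}, take 2 (2->2 ok)
  t19 'x' -> {2}, take 2 (2->2 ok)
  t20 'x' -> {2}, take 2 (2->2 ok)
  t21 'y' -> {0,1,3,4}, take 1 (2->1 ok)
  t22 'y' -> {0,1,3,4}, take 3 (1->3 ok)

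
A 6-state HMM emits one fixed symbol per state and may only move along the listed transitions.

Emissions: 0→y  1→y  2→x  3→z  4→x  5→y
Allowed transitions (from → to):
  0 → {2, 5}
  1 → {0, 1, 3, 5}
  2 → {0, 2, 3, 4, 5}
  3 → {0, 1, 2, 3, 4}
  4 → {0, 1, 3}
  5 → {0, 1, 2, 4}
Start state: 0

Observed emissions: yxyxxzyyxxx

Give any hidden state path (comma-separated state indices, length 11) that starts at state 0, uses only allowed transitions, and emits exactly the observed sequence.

0,2,0,2,4,3,1,0,2,2,2

  pos 0: y in {0,1,5}, choose 0; start
  pos 1: x in {2,4}, choose 2; 0->2 ok
  pos 2: y in {0,1,5}, choose 0; 2->0 ok
  pos 3: x in {2,4}, choose 2; 0->2 ok
  pos 4: x in {2,4}, choose 4; 2->4 ok
  pos 5: z in {3}, choose 3; 4->3 ok
  pos 6: y in {0,1,5}, choose 1; 3->1 ok
  pos 7: y in {0,1,5}, choose 0; 1->0 ok
  pos 8: x in {2,4}, choose 2; 0->2 ok
  pos 9: x in {2,4}, choose 2; 2->2 ok
  pos 10: x in {2,4}, choose 2; 2->2 ok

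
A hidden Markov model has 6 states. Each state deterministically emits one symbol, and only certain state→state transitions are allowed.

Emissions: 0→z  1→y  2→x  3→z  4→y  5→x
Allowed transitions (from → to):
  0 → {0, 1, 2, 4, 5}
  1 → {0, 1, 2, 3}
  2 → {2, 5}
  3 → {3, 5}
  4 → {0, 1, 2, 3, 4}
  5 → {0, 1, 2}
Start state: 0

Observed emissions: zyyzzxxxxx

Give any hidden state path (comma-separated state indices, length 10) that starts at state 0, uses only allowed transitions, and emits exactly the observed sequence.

0,1,1,3,3,5,2,2,2,5

  0: obs=z cand={0,3} pick 0 [start]
  1: obs=y cand={1,4} pick 1 [0->1 ok]
  2: obs=y cand={1,4} pick 1 [1->1 ok]
  3: obs=z cand={0,3} pick 3 [1->3 ok]
  4: obs=z cand={0,3} pick 3 [3->3 ok]
  5: obs=x cand={2,5} pick 5 [3->5 ok]
  6: obs=x cand={2,5} pick 2 [5->2 ok]
  7: obs=x cand={2,5} pick 2 [2->2 ok]
  8: obs=x cand={2,5} pick 2 [2->2 ok]
  9: obs=x cand={2,5} pick 5 [2->5 ok]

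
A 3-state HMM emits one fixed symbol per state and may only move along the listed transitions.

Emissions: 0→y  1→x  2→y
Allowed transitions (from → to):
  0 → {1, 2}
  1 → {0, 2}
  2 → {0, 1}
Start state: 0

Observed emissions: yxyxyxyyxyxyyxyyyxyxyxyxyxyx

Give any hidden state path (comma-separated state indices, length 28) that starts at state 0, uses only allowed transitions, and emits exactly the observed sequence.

0,1,2,1,0,1,0,2,1,0,1,2,0,1,2,0,2,1,0,1,2,1,2,1,0,1,2,1

  pos 0: y in {0,2}, choose 0; start
  pos 1: x in {1}, choose 1; 0->1 ok
  pos 2: y in {0,2}, choose 2; 1->2 ok
  pos 3: x in {1}, choose 1; 2->1 ok
  pos 4: y in {0,2}, choose 0; 1->0 ok
  pos 5: x in {1}, choose 1; 0->1 ok
  pos 6: y in {0,2}, choose 0; 1->0 ok
  pos 7: y in {0,2}, choose 2; 0->2 ok
  pos 8: x in {1}, choose 1; 2->1 ok
  pos 9: y in {0,2}, choose 0; 1->0 ok
  pos 10: x in {1}, choose 1; 0->1 ok
  pos 11: y in {0,2}, choose 2; 1->2 ok
  pos 12: y in {0,2}, choose 0; 2->0 ok
  pos 13: x in {1}, choose 1; 0->1 ok
  pos 14: y in {0,2}, choose 2; 1->2 ok
  pos 15: y in {0,2}, choose 0; 2->0 ok
  pos 16: y in {0,2}, choose 2; 0->2 ok
  pos 17: x in {1}, choose 1; 2->1 ok
  pos 18: y in {0,2}, choose 0; 1->0 ok
  pos 19: x in {1}, choose 1; 0->1 ok
  pos 20: y in {0,2}, choose 2; 1->2 ok
  pos 21: x in {1}, choose 1; 2->1 ok
  pos 22: y in {0,2}, choose 2; 1->2 ok
  pos 23: x in {1}, choose 1; 2->1 ok
  pos 24: y in {0,2}, choose 0; 1->0 ok
  pos 25: x in {1}, choose 1; 0->1 ok
  pos 26: y in {0,2}, choose 2; 1->2 ok
  pos 27: x in {1}, choose 1; 2->1 ok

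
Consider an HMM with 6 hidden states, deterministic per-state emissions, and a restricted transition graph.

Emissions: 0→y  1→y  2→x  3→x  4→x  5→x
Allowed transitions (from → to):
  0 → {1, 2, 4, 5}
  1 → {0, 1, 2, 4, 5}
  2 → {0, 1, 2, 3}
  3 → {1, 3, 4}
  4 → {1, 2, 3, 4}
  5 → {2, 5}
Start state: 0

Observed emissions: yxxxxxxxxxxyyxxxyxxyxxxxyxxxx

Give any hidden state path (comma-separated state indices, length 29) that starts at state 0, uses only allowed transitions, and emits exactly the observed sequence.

0,5,5,2,3,3,4,3,3,4,4,1,0,4,4,2,0,2,3,1,5,5,5,2,1,5,5,5,2

  t0 'y' -> {0,1}, take 0 (start)
  t1 'x' -> {2,3,4,5}, take 5 (0->5 ok)
  t2 'x' -> {2,3,4,5}, take 5 (5->5 ok)
  t3 'x' -> {2,3,4,5}, take 2 (5->2 ok)
  t4 'x' -> {2,3,4,5}, take 3 (2->3 ok)
  t5 'x' -> {2,3,4,5}, take 3 (3->3 ok)
  t6 'x' -> {2,3,4,5}, take 4 (3->4 ok)
  t7 'x' -> {2,3,4,5}, take 3 (4->3 ok)
  t8 'x' -> {2,3,4,5}, take 3 (3->3 ok)
  t9 'x' -> {2,3,4,5}, take 4 (3->4 ok)
  t10 'x' -> {2,3,4,5}, take 4 (4->4 ok)
  t11 'y' -> {0,1}, take 1 (4->1 ok)
  t12 'y' -> {0,1}, take 0 (1->0 ok)
  t13 'x' -> {2,3,4,5}, take 4 (0->4 ok)
  t14 'x' -> {2,3,4,5}, take 4 (4->4 ok)
  t15 'x' -> {2,3,4,5}, take 2 (4->2 ok)
  t16 'y' -> {0,1}, take 0 (2->0 ok)
  t17 'x' -> {2,3,4,5}, take 2 (0->2 ok)
  t18 'x' -> {2,3,4,5}, take 3 (2->3 ok)
  t19 'y' -> {0,1}, take 1 (3->1 ok)
  t20 'x' -> {2,3,4,5}, take 5 (1->5 ok)
  t21 'x' -> {2,3,4,5}, take 5 (5->5 ok)
  t22 'x' -> {2,3,4,5}, take 5 (5->5 ok)
  t23 'x' -> {2,3,4,5}, take 2 (5->2 ok)
  t24 'y' -> {0,1}, take 1 (2->1 ok)
  t25 'x' -> {2,3,4,5}, take 5 (1->5 ok)
  t26 'x' -> {2,3,4,5}, take 5 (5->5 ok)
  t27 'x' -> {2,3,4,5}, take 5 (5->5 ok)
  t28 'x' -> {2,3,4,5}, take 2 (5->2 ok)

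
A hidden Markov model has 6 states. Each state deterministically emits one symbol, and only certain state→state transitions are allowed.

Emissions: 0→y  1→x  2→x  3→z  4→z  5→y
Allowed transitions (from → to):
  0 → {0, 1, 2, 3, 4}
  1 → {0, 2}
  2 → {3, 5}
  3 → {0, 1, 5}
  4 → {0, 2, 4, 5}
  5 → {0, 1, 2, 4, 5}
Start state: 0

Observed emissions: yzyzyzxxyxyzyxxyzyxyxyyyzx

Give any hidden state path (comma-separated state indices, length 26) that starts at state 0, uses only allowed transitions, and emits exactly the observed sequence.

  0: obs=y cand={0,5} pick 0 [start]
  1: obs=z cand={3,4} pick 3 [0->3 ok]
  2: obs=y cand={0,5} pick 0 [3->0 ok]
  3: obs=z cand={3,4} pick 4 [0->4 ok]
  4: obs=y cand={0,5} pick 0 [4->0 ok]
  5: obs=z cand={3,4} pick 3 [0->3 ok]
  6: obs=x cand={1,2} pick 1 [3->1 ok]
  7: obs=x cand={1,2} pick 2 [1->2 ok]
  8: obs=y cand={0,5} pick 5 [2->5 ok]
  9: obs=x cand={1,2} pick 1 [5->1 ok]
  10: obs=y cand={0,5} pick 0 [1->0 ok]
  11: obs=z cand={3,4} pick 3 [0->3 ok]
  12: obs=y cand={0,5} pick 0 [3->0 ok]
  13: obs=x cand={1,2} pick 1 [0->1 ok]
  14: obs=x cand={1,2} pick 2 [1->2 ok]
  15: obs=y cand={0,5} pick 5 [2->5 ok]
  16: obs=z cand={3,4} pick 4 [5->4 ok]
  17: obs=y cand={0,5} pick 5 [4->5 ok]
  18: obs=x cand={1,2} pick 2 [5->2 ok]
  19: obs=y cand={0,5} pick 5 [2->5 ok]
  20: obs=x cand={1,2} pick 1 [5->1 ok]
  21: obs=y cand={0,5} pick 0 [1->0 ok]
  22: obs=y cand={0,5} pick 0 [0->0 ok]
  23: obs=y cand={0,5} pick 0 [0->0 ok]
  24: obs=z cand={3,4} pick 4 [0->4 ok]
  25: obs=x cand={1,2} pick 2 [4->2 ok]

0,3,0,4,0,3,1,2,5,1,0,3,0,1,2,5,4,5,2,5,1,0,0,0,4,2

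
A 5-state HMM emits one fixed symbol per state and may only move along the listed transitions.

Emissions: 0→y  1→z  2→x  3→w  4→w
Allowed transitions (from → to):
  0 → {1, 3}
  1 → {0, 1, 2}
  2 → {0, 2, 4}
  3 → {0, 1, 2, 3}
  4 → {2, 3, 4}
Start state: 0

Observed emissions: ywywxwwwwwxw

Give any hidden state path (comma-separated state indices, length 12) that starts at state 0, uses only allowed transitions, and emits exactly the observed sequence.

0,3,0,3,2,4,4,4,4,3,2,4

  [0] y  {0}  => 0  start
  [1] w  {3,4}  => 3  0->3 ok
  [2] y  {0}  => 0  3->0 ok
  [3] w  {3,4}  => 3  0->3 ok
  [4] x  {2}  => 2  3->2 ok
  [5] w  {3,4}  => 4  2->4 ok
  [6] w  {3,4}  => 4  4->4 ok
  [7] w  {3,4}  => 4  4->4 ok
  [8] w  {3,4}  => 4  4->4 ok
  [9] w  {3,4}  => 3  4->3 ok
  [10] x  {2}  => 2  3->2 ok
  [11] w  {3,4}  => 4  2->4 ok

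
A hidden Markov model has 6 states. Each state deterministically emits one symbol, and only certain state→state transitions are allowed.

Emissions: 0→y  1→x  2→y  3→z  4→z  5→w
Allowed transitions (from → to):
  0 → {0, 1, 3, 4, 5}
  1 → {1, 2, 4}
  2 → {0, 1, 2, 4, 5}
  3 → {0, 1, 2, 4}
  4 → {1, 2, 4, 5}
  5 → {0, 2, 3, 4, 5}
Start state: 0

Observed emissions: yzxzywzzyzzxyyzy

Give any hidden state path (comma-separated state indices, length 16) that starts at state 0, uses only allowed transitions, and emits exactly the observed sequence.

  [0] y  {0,2}  => 0  start
  [1] z  {3,4}  => 3  0->3 ok
  [2] x  {1}  => 1  3->1 ok
  [3] z  {3,4}  => 4  1->4 ok
  [4] y  {0,2}  => 2  4->2 ok
  [5] w  {5}  => 5  2->5 ok
  [6] z  {3,4}  => 3  5->3 ok
  [7] z  {3,4}  => 4  3->4 ok
  [8] y  {0,2}  => 2  4->2 ok
  [9] z  {3,4}  => 4  2->4 ok
  [10] z  {3,4}  => 4  4->4 ok
  [11] x  {1}  => 1  4->1 ok
  [12] y  {0,2}  => 2  1->2 ok
  [13] y  {0,2}  => 0  2->0 ok
  [14] z  {3,4}  => 3  0->3 ok
  [15] y  {0,2}  => 0  3->0 ok

0,3,1,4,2,5,3,4,2,4,4,1,2,0,3,0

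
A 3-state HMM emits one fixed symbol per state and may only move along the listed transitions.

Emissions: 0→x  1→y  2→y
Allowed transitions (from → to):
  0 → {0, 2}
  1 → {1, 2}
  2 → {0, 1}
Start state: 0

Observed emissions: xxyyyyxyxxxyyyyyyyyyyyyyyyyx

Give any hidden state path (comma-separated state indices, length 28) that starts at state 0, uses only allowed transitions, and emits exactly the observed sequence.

0,0,2,1,1,2,0,2,0,0,0,2,1,2,1,1,1,1,2,1,2,1,2,1,1,1,2,0

  [0] x  {0}  => 0  start
  [1] x  {0}  => 0  0->0 ok
  [2] y  {1,2}  => 2  0->2 ok
  [3] y  {1,2}  => 1  2->1 ok
  [4] y  {1,2}  => 1  1->1 ok
  [5] y  {1,2}  => 2  1->2 ok
  [6] x  {0}  => 0  2->0 ok
  [7] y  {1,2}  => 2  0->2 ok
  [8] x  {0}  => 0  2->0 ok
  [9] x  {0}  => 0  0->0 ok
  [10] x  {0}  => 0  0->0 ok
  [11] y  {1,2}  => 2  0->2 ok
  [12] y  {1,2}  => 1  2->1 ok
  [13] y  {1,2}  => 2  1->2 ok
  [14] y  {1,2}  => 1  2->1 ok
  [15] y  {1,2}  => 1  1->1 ok
  [16] y  {1,2}  => 1  1->1 ok
  [17] y  {1,2}  => 1  1->1 ok
  [18] y  {1,2}  => 2  1->2 ok
  [19] y  {1,2}  => 1  2->1 ok
  [20] y  {1,2}  => 2  1->2 ok
  [21] y  {1,2}  => 1  2->1 ok
  [22] y  {1,2}  => 2  1->2 ok
  [23] y  {1,2}  => 1  2->1 ok
  [24] y  {1,2}  => 1  1->1 ok
  [25] y  {1,2}  => 1  1->1 ok
  [26] y  {1,2}  => 2  1->2 ok
  [27] x  {0}  => 0  2->0 ok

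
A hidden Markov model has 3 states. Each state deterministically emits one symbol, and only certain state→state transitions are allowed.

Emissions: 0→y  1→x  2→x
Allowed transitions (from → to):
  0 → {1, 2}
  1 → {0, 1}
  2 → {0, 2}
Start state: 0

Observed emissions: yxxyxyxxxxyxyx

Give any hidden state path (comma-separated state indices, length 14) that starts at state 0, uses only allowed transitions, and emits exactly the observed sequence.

  [0] y  {0}  => 0  start
  [1] x  {1,2}  => 1  0->1 ok
  [2] x  {1,2}  => 1  1->1 ok
  [3] y  {0}  => 0  1->0 ok
  [4] x  {1,2}  => 1  0->1 ok
  [5] y  {0}  => 0  1->0 ok
  [6] x  {1,2}  => 2  0->2 ok
  [7] x  {1,2}  => 2  2->2 ok
  [8] x  {1,2}  => 2  2->2 ok
  [9] x  {1,2}  => 2  2->2 ok
  [10] y  {0}  => 0  2->0 ok
  [11] x  {1,2}  => 1  0->1 ok
  [12] y  {0}  => 0  1->0 ok
  [13] x  {1,2}  => 2  0->2 ok

0,1,1,0,1,0,2,2,2,2,0,1,0,2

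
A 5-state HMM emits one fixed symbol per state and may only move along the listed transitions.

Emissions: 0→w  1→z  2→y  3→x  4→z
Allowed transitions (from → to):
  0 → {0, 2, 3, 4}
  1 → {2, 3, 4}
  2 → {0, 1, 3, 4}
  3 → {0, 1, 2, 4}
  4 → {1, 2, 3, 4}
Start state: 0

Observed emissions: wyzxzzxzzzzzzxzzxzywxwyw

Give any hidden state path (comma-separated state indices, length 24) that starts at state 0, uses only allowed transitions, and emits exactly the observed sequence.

0,2,4,3,4,1,3,4,4,4,4,4,4,3,4,1,3,4,2,0,3,0,2,0

  pos 0: w in {0}, choose 0; start
  pos 1: y in {2}, choose 2; 0->2 ok
  pos 2: z in {1,4}, choose 4; 2->4 ok
  pos 3: x in {3}, choose 3; 4->3 ok
  pos 4: z in {1,4}, choose 4; 3->4 ok
  pos 5: z in {1,4}, choose 1; 4->1 ok
  pos 6: x in {3}, choose 3; 1->3 ok
  pos 7: z in {1,4}, choose 4; 3->4 ok
  pos 8: z in {1,4}, choose 4; 4->4 ok
  pos 9: z in {1,4}, choose 4; 4->4 ok
  pos 10: z in {1,4}, choose 4; 4->4 ok
  pos 11: z in {1,4}, choose 4; 4->4 ok
  pos 12: z in {1,4}, choose 4; 4->4 ok
  pos 13: x in {3}, choose 3; 4->3 ok
  pos 14: z in {1,4}, choose 4; 3->4 ok
  pos 15: z in {1,4}, choose 1; 4->1 ok
  pos 16: x in {3}, choose 3; 1->3 ok
  pos 17: z in {1,4}, choose 4; 3->4 ok
  pos 18: y in {2}, choose 2; 4->2 ok
  pos 19: w in {0}, choose 0; 2->0 ok
  pos 20: x in {3}, choose 3; 0->3 ok
  pos 21: w in {0}, choose 0; 3->0 ok
  pos 22: y in {2}, choose 2; 0->2 ok
  pos 23: w in {0}, choose 0; 2->0 ok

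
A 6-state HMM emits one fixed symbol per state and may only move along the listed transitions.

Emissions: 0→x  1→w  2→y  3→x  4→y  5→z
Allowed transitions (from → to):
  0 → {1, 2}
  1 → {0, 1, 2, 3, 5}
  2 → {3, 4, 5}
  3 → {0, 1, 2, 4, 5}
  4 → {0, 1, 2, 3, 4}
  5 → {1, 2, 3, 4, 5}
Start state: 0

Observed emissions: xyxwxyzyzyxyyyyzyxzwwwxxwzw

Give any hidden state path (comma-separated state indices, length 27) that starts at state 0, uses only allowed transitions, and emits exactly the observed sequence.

0,2,3,1,3,2,5,2,5,4,3,2,4,4,2,5,4,3,5,1,1,1,3,0,1,5,1

  t0 'x' -> {0,3}, take 0 (start)
  t1 'y' -> {2,4}, take 2 (0->2 ok)
  t2 'x' -> {0,3}, take 3 (2->3 ok)
  t3 'w' -> {1}, take 1 (3->1 ok)
  t4 'x' -> {0,3}, take 3 (1->3 ok)
  t5 'y' -> {2,4}, take 2 (3->2 ok)
  t6 'z' -> {5}, take 5 (2->5 ok)
  t7 'y' -> {2,4}, take 2 (5->2 ok)
  t8 'z' -> {5}, take 5 (2->5 ok)
  t9 'y' -> {2,4}, take 4 (5->4 ok)
  t10 'x' -> {0,3}, take 3 (4->3 ok)
  t11 'y' -> {2,4}, take 2 (3->2 ok)
  t12 'y' -> {2,4}, take 4 (2->4 ok)
  t13 'y' -> {2,4}, take 4 (4->4 ok)
  t14 'y' -> {2,4}, take 2 (4->2 ok)
  t15 'z' -> {5}, take 5 (2->5 ok)
  t16 'y' -> {2,4}, take 4 (5->4 ok)
  t17 'x' -> {0,3}, take 3 (4->3 ok)
  t18 'z' -> {5}, take 5 (3->5 ok)
  t19 'w' -> {1}, take 1 (5->1 ok)
  t20 'w' -> {1}, take 1 (1->1 ok)
  t21 'w' -> {1}, take 1 (1->1 ok)
  t22 'x' -> {0,3}, take 3 (1->3 ok)
  t23 'x' -> {0,3}, take 0 (3->0 ok)
  t24 'w' -> {1}, take 1 (0->1 ok)
  t25 'z' -> {5}, take 5 (1->5 ok)
  t26 'w' -> {1}, take 1 (5->1 ok)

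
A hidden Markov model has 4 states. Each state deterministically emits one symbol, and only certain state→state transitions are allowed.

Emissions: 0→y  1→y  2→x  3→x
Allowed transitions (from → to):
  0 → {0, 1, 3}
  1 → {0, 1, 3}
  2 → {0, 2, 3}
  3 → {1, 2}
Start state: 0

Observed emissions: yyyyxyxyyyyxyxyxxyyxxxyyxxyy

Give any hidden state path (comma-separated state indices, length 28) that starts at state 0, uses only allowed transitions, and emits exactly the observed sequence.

  t0 'y' -> {0,1}, take 0 (start)
  t1 'y' -> {0,1}, take 0 (0->0 ok)
  t2 'y' -> {0,1}, take 1 (0->1 ok)
  t3 'y' -> {0,1}, take 0 (1->0 ok)
  t4 'x' -> {2,3}, take 3 (0->3 ok)
  t5 'y' -> {0,1}, take 1 (3->1 ok)
  t6 'x' -> {2,3}, take 3 (1->3 ok)
  t7 'y' -> {0,1}, take 1 (3->1 ok)
  t8 'y' -> {0,1}, take 0 (1->0 ok)
  t9 'y' -> {0,1}, take 1 (0->1 ok)
  t10 'y' -> {0,1}, take 0 (1->0 ok)
  t11 'x' -> {2,3}, take 3 (0->3 ok)
  t12 'y' -> {0,1}, take 1 (3->1 ok)
  t13 'x' -> {2,3}, take 3 (1->3 ok)
  t14 'y' -> {0,1}, take 1 (3->1 ok)
  t15 'x' -> {2,3}, take 3 (1->3 ok)
  t16 'x' -> {2,3}, take 2 (3->2 ok)
  t17 'y' -> {0,1}, take 0 (2->0 ok)
  t18 'y' -> {0,1}, take 0 (0->0 ok)
  t19 'x' -> {2,3}, take 3 (0->3 ok)
  t20 'x' -> {2,3}, take 2 (3->2 ok)
  t21 'x' -> {2,3}, take 2 (2->2 ok)
  t22 'y' -> {0,1}, take 0 (2->0 ok)
  t23 'y' -> {0,1}, take 1 (0->1 ok)
  t24 'x' -> {2,3}, take 3 (1->3 ok)
  t25 'x' -> {2,3}, take 2 (3->2 ok)
  t26 'y' -> {0,1}, take 0 (2->0 ok)
  t27 'y' -> {0,1}, take 1 (0->1 ok)

0,0,1,0,3,1,3,1,0,1,0,3,1,3,1,3,2,0,0,3,2,2,0,1,3,2,0,1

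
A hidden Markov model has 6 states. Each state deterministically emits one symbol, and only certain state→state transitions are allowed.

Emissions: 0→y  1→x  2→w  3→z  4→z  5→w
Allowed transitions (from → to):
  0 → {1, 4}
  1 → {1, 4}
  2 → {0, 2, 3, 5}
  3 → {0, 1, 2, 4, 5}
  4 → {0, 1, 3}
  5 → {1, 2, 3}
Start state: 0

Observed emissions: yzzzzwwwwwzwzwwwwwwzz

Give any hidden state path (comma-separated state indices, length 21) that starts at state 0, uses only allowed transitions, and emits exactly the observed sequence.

0,4,3,4,3,2,2,5,2,2,3,2,3,2,2,5,2,5,2,3,4

  t0 'y' -> {0}, take 0 (start)
  t1 'z' -> {3,4}, take 4 (0->4 ok)
  t2 'z' -> {3,4}, take 3 (4->3 ok)
  t3 'z' -> {3,4}, take 4 (3->4 ok)
  t4 'z' -> {3,4}, take 3 (4->3 ok)
  t5 'w' -> {2,5}, take 2 (3->2 ok)
  t6 'w' -> {2,5}, take 2 (2->2 ok)
  t7 'w' -> {2,5}, take 5 (2->5 ok)
  t8 'w' -> {2,5}, take 2 (5->2 ok)
  t9 'w' -> {2,5}, take 2 (2->2 ok)
  t10 'z' -> {3,4}, take 3 (2->3 ok)
  t11 'w' -> {2,5}, take 2 (3->2 ok)
  t12 'z' -> {3,4}, take 3 (2->3 ok)
  t13 'w' -> {2,5}, take 2 (3->2 ok)
  t14 'w' -> {2,5}, take 2 (2->2 ok)
  t15 'w' -> {2,5}, take 5 (2->5 ok)
  t16 'w' -> {2,5}, take 2 (5->2 ok)
  t17 'w' -> {2,5}, take 5 (2->5 ok)
  t18 'w' -> {2,5}, take 2 (5->2 ok)
  t19 'z' -> {3,4}, take 3 (2->3 ok)
  t20 'z' -> {3,4}, take 4 (3->4 ok)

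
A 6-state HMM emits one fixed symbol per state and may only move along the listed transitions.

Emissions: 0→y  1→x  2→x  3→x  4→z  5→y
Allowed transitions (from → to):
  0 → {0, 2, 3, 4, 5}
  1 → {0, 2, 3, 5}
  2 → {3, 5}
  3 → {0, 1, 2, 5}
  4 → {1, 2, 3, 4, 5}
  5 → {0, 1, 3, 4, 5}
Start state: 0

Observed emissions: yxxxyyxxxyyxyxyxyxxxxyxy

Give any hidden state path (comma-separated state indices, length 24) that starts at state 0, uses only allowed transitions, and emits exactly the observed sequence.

0,3,1,3,0,5,3,2,3,0,0,2,5,3,0,2,5,1,3,1,2,5,1,5

  t0 'y' -> {0,5}, take 0 (start)
  t1 'x' -> {1,2,3}, take 3 (0->3 ok)
  t2 'x' -> {1,2,3}, take 1 (3->1 ok)
  t3 'x' -> {1,2,3}, take 3 (1->3 ok)
  t4 'y' -> {0,5}, take 0 (3->0 ok)
  t5 'y' -> {0,5}, take 5 (0->5 ok)
  t6 'x' -> {1,2,3}, take 3 (5->3 ok)
  t7 'x' -> {1,2,3}, take 2 (3->2 ok)
  t8 'x' -> {1,2,3}, take 3 (2->3 ok)
  t9 'y' -> {0,5}, take 0 (3->0 ok)
  t10 'y' -> {0,5}, take 0 (0->0 ok)
  t11 'x' -> {1,2,3}, take 2 (0->2 ok)
  t12 'y' -> {0,5}, take 5 (2->5 ok)
  t13 'x' -> {1,2,3}, take 3 (5->3 ok)
  t14 'y' -> {0,5}, take 0 (3->0 ok)
  t15 'x' -> {1,2,3}, take 2 (0->2 ok)
  t16 'y' -> {0,5}, take 5 (2->5 ok)
  t17 'x' -> {1,2,3}, take 1 (5->1 ok)
  t18 'x' -> {1,2,3}, take 3 (1->3 ok)
  t19 'x' -> {1,2,3}, take 1 (3->1 ok)
  t20 'x' -> {1,2,3}, take 2 (1->2 ok)
  t21 'y' -> {0,5}, take 5 (2->5 ok)
  t22 'x' -> {1,2,3}, take 1 (5->1 ok)
  t23 'y' -> {0,5}, take 5 (1->5 ok)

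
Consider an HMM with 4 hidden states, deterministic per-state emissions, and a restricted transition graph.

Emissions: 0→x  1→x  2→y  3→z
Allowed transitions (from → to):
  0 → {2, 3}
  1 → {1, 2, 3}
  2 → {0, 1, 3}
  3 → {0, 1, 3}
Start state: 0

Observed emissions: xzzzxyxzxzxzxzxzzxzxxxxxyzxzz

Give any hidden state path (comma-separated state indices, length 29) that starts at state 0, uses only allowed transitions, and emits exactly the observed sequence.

  [0] x  {0,1}  => 0  start
  [1] z  {3}  => 3  0->3 ok
  [2] z  {3}  => 3  3->3 ok
  [3] z  {3}  => 3  3->3 ok
  [4] x  {0,1}  => 0  3->0 ok
  [5] y  {2}  => 2  0->2 ok
  [6] x  {0,1}  => 1  2->1 ok
  [7] z  {3}  => 3  1->3 ok
  [8] x  {0,1}  => 0  3->0 ok
  [9] z  {3}  => 3  0->3 ok
  [10] x  {0,1}  => 0  3->0 ok
  [11] z  {3}  => 3  0->3 ok
  [12] x  {0,1}  => 1  3->1 ok
  [13] z  {3}  => 3  1->3 ok
  [14] x  {0,1}  => 0  3->0 ok
  [15] z  {3}  => 3  0->3 ok
  [16] z  {3}  => 3  3->3 ok
  [17] x  {0,1}  => 0  3->0 ok
  [18] z  {3}  => 3  0->3 ok
  [19] x  {0,1}  => 1  3->1 ok
  [20] x  {0,1}  => 1  1->1 ok
  [21] x  {0,1}  => 1  1->1 ok
  [22] x  {0,1}  => 1  1->1 ok
  [23] x  {0,1}  => 1  1->1 ok
  [24] y  {2}  => 2  1->2 ok
  [25] z  {3}  => 3  2->3 ok
  [26] x  {0,1}  => 1  3->1 ok
  [27] z  {3}  => 3  1->3 ok
  [28] z  {3}  => 3  3->3 ok

0,3,3,3,0,2,1,3,0,3,0,3,1,3,0,3,3,0,3,1,1,1,1,1,2,3,1,3,3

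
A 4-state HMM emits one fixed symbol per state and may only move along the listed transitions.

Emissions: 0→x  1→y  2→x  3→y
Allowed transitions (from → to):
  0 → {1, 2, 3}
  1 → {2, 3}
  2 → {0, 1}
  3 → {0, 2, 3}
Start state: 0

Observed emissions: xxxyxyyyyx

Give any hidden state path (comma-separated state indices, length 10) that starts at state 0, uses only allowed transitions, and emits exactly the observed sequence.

0,2,0,3,2,1,3,3,3,2

  [0] x  {0,2}  => 0  start
  [1] x  {0,2}  => 2  0->2 ok
  [2] x  {0,2}  => 0  2->0 ok
  [3] y  {1,3}  => 3  0->3 ok
  [4] x  {0,2}  => 2  3->2 ok
  [5] y  {1,3}  => 1  2->1 ok
  [6] y  {1,3}  => 3  1->3 ok
  [7] y  {1,3}  => 3  3->3 ok
  [8] y  {1,3}  => 3  3->3 ok
  [9] x  {0,2}  => 2  3->2 ok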